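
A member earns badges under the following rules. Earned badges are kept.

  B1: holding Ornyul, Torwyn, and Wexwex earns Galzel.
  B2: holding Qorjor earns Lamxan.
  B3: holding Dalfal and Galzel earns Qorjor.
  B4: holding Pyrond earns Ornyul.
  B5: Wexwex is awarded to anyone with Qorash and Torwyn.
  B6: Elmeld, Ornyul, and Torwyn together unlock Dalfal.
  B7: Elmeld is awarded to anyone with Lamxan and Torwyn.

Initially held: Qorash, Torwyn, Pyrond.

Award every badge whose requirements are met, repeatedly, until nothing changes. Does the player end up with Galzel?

Yes

With Pyrond, Ornyul is earned (B4).
With Qorash and Torwyn, Wexwex is earned (B5).
With Ornyul, Torwyn, and Wexwex, Galzel is earned (B1).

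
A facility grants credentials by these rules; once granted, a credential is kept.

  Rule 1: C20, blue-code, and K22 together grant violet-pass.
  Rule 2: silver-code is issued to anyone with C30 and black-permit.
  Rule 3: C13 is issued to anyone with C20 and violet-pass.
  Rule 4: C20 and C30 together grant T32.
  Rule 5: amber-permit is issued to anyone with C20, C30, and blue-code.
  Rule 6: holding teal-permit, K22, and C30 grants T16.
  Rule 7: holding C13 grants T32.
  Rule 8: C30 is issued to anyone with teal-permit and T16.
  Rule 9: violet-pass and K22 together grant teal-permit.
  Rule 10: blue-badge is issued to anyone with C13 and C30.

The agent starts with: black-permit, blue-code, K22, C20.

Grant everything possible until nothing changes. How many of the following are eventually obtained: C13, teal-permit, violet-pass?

3

Holding C20, blue-code, and K22 grants violet-pass (Rule 1).
Holding violet-pass and K22 grants teal-permit (Rule 9).
Holding C20 and violet-pass grants C13 (Rule 3).
C13: reached.
teal-permit: reached.
violet-pass: reached.
All 3 are reached.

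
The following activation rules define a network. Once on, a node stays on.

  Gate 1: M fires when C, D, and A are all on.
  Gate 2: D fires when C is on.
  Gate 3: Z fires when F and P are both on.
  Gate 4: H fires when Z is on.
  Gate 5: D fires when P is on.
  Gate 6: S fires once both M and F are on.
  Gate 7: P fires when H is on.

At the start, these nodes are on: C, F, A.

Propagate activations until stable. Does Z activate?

Z would need F and P (Gate 3), but P never turns on.

No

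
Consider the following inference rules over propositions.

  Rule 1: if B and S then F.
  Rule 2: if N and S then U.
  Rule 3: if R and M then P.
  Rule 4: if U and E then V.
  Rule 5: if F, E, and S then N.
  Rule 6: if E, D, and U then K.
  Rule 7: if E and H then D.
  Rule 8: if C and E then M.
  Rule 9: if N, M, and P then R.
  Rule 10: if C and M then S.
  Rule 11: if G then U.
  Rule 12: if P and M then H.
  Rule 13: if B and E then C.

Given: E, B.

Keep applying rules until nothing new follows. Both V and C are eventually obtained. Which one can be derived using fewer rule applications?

C: B and E hold, so C follows (Rule 13). [1 rule application]
V: B and E hold, so C follows (Rule 13). From C and E, Rule 8 gives M. C and M hold, so S follows (Rule 10). B and S hold, so F follows (Rule 1). F, E, and S hold, so N follows (Rule 5). From N and S, Rule 2 gives U. From U and E, Rule 4 gives V. [7 rule applications]
C needs fewer.

C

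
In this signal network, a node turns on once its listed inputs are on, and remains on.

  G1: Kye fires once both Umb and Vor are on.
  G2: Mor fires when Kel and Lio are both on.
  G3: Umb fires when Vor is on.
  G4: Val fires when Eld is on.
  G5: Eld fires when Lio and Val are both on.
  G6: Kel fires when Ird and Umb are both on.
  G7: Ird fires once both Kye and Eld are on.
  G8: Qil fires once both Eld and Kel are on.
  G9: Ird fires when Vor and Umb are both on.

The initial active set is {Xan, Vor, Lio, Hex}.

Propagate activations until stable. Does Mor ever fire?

Yes

G3: Vor on → Umb on.
G9: Vor and Umb on → Ird on.
G6: Ird and Umb on → Kel on.
Kel and Lio are on, so Mor fires (G2).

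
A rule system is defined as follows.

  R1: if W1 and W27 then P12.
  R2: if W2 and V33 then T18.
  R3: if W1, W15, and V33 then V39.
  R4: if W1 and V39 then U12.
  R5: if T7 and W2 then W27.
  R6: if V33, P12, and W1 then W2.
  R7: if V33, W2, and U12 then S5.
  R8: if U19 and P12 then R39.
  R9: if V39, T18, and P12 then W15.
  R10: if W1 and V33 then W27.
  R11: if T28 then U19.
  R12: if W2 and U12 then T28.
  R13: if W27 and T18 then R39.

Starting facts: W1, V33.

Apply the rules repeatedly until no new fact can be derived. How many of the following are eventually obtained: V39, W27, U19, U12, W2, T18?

From W1 and V33, R10 gives W27.
From W1 and W27, R1 gives P12.
From V33, P12, and W1, R6 gives W2.
W2 and V33 hold, so T18 follows (R2).
V39 would need W1, W15, and V33 (R3), but W15 is never established.
W27: reached.
U19 would need T28 (R11), but T28 is never established.
U12 would need W1 and V39 (R4), but V39 is never established.
W2: reached.
T18: reached.
Reached: W27, W2, and T18 — 3 of the 6.

3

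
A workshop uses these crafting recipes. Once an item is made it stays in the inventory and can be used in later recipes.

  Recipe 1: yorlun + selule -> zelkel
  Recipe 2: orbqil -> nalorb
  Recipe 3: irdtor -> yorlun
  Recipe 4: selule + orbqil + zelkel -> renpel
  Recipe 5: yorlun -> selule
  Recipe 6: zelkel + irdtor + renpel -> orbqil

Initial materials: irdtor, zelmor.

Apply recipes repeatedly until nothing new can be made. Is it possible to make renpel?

renpel would need selule, orbqil, and zelkel (Recipe 4), but orbqil is never obtained.

No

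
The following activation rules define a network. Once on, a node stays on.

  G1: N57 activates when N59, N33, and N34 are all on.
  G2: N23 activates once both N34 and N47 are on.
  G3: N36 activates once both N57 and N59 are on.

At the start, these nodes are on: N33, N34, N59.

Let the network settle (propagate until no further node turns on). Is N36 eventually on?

Yes

N59, N33, and N34 are on, so N57 activates (G1).
G3: N57 and N59 on → N36 on.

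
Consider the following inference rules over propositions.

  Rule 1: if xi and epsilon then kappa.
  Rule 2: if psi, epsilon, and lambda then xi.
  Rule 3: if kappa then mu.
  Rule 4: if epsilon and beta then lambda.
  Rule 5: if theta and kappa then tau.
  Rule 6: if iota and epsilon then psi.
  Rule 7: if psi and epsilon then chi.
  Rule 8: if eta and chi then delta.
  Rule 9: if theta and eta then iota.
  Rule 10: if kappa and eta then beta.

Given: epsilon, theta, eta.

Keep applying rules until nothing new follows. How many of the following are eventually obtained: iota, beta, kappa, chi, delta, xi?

From theta and eta, Rule 9 gives iota.
From iota and epsilon, Rule 6 gives psi.
From psi and epsilon, Rule 7 gives chi.
eta and chi hold, so delta follows (Rule 8).
iota: reached.
beta would need kappa and eta (Rule 10), but kappa is never established.
kappa would need xi and epsilon (Rule 1), but xi is never established.
chi: reached.
delta: reached.
xi would need psi, epsilon, and lambda (Rule 2), but lambda is never established.
Reached: iota, chi, and delta — 3 of the 6.

3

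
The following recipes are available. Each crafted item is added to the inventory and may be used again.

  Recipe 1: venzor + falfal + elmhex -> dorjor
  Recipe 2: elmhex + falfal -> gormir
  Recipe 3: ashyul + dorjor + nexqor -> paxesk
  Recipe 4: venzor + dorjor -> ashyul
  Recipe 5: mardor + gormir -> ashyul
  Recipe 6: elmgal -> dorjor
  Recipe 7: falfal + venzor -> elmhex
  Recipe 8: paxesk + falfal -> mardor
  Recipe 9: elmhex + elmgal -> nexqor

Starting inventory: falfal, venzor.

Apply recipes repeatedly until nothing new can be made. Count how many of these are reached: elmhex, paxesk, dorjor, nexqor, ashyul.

Using Recipe 7, falfal and venzor make elmhex.
Using Recipe 1, venzor, falfal, and elmhex make dorjor.
Using Recipe 4, venzor and dorjor make ashyul.
elmhex: reached.
paxesk would need ashyul, dorjor, and nexqor (Recipe 3), but nexqor is never obtained.
dorjor: reached.
nexqor would need elmhex and elmgal (Recipe 9), but elmgal is never obtained.
ashyul: reached.
Reached: elmhex, dorjor, and ashyul — 3 of the 5.

3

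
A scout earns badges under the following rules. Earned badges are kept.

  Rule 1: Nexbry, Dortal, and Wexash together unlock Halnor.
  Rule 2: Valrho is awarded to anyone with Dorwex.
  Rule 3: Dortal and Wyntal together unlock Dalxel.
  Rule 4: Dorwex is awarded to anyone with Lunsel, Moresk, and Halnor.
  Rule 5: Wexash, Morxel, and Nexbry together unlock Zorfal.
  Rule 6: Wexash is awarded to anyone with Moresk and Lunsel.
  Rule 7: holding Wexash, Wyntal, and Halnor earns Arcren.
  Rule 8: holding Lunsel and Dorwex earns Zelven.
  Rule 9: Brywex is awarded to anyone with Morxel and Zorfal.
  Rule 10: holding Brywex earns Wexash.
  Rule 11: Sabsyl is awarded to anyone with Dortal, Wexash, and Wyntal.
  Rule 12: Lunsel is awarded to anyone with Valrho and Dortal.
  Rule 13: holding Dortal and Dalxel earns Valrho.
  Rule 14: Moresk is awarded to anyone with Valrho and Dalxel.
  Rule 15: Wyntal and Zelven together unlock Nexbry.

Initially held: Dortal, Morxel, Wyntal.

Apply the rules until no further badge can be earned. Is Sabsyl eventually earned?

Yes

With Dortal and Wyntal, Dalxel is earned (Rule 3).
With Dortal and Dalxel, Valrho is earned (Rule 13).
With Valrho and Dalxel, Moresk is earned (Rule 14).
With Valrho and Dortal, Lunsel is earned (Rule 12).
With Moresk and Lunsel, Wexash is earned (Rule 6).
With Dortal, Wexash, and Wyntal, Sabsyl is earned (Rule 11).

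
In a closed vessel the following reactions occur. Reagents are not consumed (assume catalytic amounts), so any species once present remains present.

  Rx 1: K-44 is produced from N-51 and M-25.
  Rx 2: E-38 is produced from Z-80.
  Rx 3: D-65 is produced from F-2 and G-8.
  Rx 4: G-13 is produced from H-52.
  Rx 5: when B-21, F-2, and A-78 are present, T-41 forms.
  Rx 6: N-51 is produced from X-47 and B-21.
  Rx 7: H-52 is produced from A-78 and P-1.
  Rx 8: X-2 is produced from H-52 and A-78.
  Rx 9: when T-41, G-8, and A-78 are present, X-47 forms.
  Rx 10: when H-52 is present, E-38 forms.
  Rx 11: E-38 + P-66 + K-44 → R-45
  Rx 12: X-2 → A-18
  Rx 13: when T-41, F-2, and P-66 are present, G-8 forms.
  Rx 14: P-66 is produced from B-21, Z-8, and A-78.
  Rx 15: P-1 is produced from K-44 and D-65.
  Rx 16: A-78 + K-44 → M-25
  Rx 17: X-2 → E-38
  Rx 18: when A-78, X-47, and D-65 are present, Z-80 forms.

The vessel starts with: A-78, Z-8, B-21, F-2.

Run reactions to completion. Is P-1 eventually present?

P-1 would need K-44 and D-65 (Rx 15), but K-44 never forms.

No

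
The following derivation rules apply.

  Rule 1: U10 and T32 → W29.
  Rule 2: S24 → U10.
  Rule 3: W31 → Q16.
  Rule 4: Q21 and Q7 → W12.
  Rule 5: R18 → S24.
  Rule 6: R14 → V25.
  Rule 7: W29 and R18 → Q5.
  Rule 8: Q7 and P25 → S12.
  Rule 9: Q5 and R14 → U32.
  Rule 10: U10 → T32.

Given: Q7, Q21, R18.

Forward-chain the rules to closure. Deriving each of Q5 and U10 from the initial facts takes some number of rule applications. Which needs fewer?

U10

U10: R18 holds, so S24 follows (Rule 5). From S24, Rule 2 gives U10. [2 rule applications]
Q5: From R18, Rule 5 gives S24. From S24, Rule 2 gives U10. U10 holds, so T32 follows (Rule 10). U10 and T32 hold, so W29 follows (Rule 1). W29 and R18 hold, so Q5 follows (Rule 7). [5 rule applications]
U10 needs fewer.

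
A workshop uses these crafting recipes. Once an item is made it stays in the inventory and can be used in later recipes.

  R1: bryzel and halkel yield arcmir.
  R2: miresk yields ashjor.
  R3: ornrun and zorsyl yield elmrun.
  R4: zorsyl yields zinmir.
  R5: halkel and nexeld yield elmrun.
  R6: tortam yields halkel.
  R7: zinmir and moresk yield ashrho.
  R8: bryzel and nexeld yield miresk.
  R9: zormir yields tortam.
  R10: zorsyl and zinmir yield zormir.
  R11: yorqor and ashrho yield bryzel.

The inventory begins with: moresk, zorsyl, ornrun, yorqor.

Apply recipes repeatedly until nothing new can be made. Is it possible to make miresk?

miresk would need bryzel and nexeld (R8), but nexeld is never obtained.

No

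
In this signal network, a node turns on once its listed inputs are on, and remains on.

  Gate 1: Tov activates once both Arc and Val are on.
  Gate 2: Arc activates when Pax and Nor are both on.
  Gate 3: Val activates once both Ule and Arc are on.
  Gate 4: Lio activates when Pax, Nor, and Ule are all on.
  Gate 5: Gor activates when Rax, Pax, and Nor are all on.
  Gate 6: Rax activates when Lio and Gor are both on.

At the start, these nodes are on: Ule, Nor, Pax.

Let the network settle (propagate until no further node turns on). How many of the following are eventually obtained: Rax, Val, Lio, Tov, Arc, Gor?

4

Gate 4: Pax, Nor, and Ule on → Lio on.
Pax and Nor are on, so Arc activates (Gate 2).
Gate 3: Ule and Arc on → Val on.
Arc and Val are on, so Tov activates (Gate 1).
Rax would need Lio and Gor (Gate 6), but Gor never turns on.
Val: reached.
Lio: reached.
Tov: reached.
Arc: reached.
Gor would need Rax, Pax, and Nor (Gate 5), but Rax never turns on.
Reached: Val, Lio, Tov, and Arc — 4 of the 6.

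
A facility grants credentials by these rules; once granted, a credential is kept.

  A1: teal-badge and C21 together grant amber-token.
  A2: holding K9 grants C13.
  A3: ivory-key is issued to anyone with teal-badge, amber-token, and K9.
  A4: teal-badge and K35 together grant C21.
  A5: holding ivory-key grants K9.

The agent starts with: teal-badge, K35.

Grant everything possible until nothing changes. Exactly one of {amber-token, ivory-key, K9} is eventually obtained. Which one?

Holding teal-badge and K35 grants C21 (A4).
Holding teal-badge and C21 grants amber-token (A1).
ivory-key would need teal-badge, amber-token, and K9 (A3), but K9 is never granted. K9 would need ivory-key (A5), but ivory-key is never granted.

amber-token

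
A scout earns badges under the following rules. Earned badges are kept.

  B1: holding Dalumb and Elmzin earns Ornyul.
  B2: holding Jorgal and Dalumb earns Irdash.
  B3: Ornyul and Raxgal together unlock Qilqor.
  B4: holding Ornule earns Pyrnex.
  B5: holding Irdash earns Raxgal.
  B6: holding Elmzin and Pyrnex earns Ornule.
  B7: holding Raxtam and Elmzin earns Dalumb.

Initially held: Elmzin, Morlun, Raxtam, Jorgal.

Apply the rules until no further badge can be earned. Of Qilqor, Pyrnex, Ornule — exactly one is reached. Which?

Qilqor

With Raxtam and Elmzin, Dalumb is earned (B7).
With Jorgal and Dalumb, Irdash is earned (B2).
With Dalumb and Elmzin, Ornyul is earned (B1).
With Irdash, Raxgal is earned (B5).
With Ornyul and Raxgal, Qilqor is earned (B3).
Pyrnex would need Ornule (B4), but Ornule is never earned. Ornule would need Elmzin and Pyrnex (B6), but Pyrnex is never earned.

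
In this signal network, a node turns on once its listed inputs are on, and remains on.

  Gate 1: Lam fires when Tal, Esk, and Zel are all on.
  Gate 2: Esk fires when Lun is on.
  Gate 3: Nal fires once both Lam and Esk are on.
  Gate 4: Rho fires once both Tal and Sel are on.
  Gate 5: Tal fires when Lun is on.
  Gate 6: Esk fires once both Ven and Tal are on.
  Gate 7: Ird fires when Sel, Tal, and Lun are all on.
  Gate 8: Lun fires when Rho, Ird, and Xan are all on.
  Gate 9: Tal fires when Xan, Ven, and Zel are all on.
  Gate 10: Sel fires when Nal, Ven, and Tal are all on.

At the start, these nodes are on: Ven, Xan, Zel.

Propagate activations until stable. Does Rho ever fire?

Xan, Ven, and Zel are on, so Tal fires (Gate 9).
Gate 6: Ven and Tal on → Esk on.
Tal, Esk, and Zel are on, so Lam fires (Gate 1).
Lam and Esk are on, so Nal fires (Gate 3).
Nal, Ven, and Tal are on, so Sel fires (Gate 10).
Tal and Sel are on, so Rho fires (Gate 4).

Yes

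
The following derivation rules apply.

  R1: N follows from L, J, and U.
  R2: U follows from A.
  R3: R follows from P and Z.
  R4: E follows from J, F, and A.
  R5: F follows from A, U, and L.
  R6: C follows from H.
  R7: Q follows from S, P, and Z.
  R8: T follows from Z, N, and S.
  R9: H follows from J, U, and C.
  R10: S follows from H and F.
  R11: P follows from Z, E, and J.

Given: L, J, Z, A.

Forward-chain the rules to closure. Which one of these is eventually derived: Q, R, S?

R

A holds, so U follows (R2).
A, U, and L hold, so F follows (R5).
J, F, and A hold, so E follows (R4).
From Z, E, and J, R11 gives P.
From P and Z, R3 gives R.
S would need H and F (R10), but H is never established. Q would need S, P, and Z (R7), but S is never established.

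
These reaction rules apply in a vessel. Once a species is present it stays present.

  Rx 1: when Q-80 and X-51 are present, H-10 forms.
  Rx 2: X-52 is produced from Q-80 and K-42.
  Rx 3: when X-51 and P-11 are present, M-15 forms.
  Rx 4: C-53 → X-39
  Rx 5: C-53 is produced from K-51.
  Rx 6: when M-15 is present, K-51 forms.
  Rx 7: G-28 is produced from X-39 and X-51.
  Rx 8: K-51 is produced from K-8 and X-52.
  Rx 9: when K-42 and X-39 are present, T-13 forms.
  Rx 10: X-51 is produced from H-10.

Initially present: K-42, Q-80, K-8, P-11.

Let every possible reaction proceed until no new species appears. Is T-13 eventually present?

Q-80 and K-42 present → X-52 forms (Rx 2).
K-8 and X-52 present → K-51 forms (Rx 8).
K-51 present → C-53 forms (Rx 5).
C-53 present → X-39 forms (Rx 4).
K-42 and X-39 present → T-13 forms (Rx 9).

Yes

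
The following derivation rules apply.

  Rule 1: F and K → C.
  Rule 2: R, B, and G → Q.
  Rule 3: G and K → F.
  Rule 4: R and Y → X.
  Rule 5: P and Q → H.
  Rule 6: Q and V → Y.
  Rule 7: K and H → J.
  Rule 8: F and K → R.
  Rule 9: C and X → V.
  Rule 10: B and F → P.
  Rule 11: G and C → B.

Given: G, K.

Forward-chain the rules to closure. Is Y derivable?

Y would need Q and V (Rule 6), but V is never established.

No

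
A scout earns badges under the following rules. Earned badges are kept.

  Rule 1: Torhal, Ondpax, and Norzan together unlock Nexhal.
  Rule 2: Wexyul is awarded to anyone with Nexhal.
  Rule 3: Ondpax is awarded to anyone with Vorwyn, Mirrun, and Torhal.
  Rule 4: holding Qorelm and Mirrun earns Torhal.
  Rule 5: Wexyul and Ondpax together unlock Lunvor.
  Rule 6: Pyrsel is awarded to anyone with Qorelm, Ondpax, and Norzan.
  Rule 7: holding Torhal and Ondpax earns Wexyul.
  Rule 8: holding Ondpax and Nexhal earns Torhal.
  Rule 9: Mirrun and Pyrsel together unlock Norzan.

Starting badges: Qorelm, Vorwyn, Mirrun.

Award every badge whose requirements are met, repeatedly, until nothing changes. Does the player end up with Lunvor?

With Qorelm and Mirrun, Torhal is earned (Rule 4).
With Vorwyn, Mirrun, and Torhal, Ondpax is earned (Rule 3).
With Torhal and Ondpax, Wexyul is earned (Rule 7).
With Wexyul and Ondpax, Lunvor is earned (Rule 5).

Yes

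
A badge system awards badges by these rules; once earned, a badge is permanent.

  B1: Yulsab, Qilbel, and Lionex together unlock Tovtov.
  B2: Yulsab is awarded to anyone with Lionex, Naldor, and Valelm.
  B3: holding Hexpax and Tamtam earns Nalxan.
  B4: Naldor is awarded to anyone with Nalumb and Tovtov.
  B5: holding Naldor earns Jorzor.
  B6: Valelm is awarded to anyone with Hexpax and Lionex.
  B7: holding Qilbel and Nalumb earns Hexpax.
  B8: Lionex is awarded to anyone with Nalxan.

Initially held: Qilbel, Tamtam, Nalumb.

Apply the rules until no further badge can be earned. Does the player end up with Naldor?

No

Naldor would need Nalumb and Tovtov (B4), but Tovtov is never earned.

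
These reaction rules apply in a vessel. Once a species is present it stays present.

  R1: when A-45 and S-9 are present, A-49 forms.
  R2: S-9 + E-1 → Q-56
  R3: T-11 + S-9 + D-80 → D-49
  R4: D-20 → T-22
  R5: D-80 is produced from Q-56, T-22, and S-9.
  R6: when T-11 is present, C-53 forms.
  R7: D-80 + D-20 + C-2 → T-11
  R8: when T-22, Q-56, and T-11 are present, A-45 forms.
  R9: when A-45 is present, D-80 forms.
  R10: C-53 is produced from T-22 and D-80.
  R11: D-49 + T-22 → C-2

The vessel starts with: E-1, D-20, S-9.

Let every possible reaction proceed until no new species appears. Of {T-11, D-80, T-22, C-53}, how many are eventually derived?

D-20 present → T-22 forms (R4).
S-9 and E-1 present → Q-56 forms (R2).
Q-56, T-22, and S-9 present → D-80 forms (R5).
T-22 and D-80 present → C-53 forms (R10).
T-11 would need D-80, D-20, and C-2 (R7), but C-2 never forms.
D-80: reached.
T-22: reached.
C-53: reached.
Reached: D-80, T-22, and C-53 — 3 of the 4.

3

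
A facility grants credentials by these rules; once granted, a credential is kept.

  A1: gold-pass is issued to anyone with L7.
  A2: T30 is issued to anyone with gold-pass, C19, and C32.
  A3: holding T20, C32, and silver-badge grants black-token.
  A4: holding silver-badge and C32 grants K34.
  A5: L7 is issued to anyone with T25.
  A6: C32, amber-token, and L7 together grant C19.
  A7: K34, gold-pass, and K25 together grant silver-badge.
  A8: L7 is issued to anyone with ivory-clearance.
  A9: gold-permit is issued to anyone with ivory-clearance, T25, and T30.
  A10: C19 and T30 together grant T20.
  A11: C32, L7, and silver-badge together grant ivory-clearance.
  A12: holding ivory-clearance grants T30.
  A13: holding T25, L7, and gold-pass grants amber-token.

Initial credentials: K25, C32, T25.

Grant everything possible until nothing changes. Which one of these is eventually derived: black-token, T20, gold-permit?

T20

Holding T25 grants L7 (A5).
Holding L7 grants gold-pass (A1).
Holding T25, L7, and gold-pass grants amber-token (A13).
Holding C32, amber-token, and L7 grants C19 (A6).
Holding gold-pass, C19, and C32 grants T30 (A2).
Holding C19 and T30 grants T20 (A10).
black-token would need T20, C32, and silver-badge (A3), but silver-badge is never granted. gold-permit would need ivory-clearance, T25, and T30 (A9), but ivory-clearance is never granted.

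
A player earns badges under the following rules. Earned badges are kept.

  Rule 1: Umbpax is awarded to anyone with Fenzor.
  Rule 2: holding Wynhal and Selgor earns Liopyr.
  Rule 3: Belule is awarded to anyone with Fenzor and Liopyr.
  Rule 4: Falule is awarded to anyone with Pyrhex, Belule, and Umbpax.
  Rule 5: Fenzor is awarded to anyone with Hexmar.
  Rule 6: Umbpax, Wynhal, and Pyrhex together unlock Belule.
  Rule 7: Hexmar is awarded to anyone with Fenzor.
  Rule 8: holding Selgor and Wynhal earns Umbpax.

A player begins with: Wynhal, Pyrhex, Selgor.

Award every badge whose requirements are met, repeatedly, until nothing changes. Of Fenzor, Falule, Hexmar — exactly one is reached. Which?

With Selgor and Wynhal, Umbpax is earned (Rule 8).
With Umbpax, Wynhal, and Pyrhex, Belule is earned (Rule 6).
With Pyrhex, Belule, and Umbpax, Falule is earned (Rule 4).
Hexmar would need Fenzor (Rule 7), but Fenzor is never earned. Fenzor would need Hexmar (Rule 5), but Hexmar is never earned.

Falule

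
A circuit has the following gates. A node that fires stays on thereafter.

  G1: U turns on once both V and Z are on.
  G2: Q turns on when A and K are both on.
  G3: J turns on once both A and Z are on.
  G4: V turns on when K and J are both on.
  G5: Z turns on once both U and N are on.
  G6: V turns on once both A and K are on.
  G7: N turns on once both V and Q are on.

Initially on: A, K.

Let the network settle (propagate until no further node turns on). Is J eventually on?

J would need A and Z (G3), but Z never turns on.

No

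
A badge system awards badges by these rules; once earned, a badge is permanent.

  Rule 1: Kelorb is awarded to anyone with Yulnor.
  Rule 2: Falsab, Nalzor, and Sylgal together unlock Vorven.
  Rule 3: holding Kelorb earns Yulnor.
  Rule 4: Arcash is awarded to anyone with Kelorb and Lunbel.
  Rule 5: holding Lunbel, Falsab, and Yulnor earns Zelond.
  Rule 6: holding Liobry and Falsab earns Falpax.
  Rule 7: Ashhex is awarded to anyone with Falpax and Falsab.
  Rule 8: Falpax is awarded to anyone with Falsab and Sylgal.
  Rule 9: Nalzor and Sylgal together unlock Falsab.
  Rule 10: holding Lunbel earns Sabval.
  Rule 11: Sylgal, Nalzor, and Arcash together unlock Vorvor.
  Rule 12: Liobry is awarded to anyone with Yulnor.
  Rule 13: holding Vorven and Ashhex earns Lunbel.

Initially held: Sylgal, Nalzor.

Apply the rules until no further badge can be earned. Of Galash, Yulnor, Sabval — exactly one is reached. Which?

With Nalzor and Sylgal, Falsab is earned (Rule 9).
With Falsab, Nalzor, and Sylgal, Vorven is earned (Rule 2).
With Falsab and Sylgal, Falpax is earned (Rule 8).
With Falpax and Falsab, Ashhex is earned (Rule 7).
With Vorven and Ashhex, Lunbel is earned (Rule 13).
With Lunbel, Sabval is earned (Rule 10).
No rule produces Galash, and it is not given. Yulnor would need Kelorb (Rule 3), but Kelorb is never earned.

Sabval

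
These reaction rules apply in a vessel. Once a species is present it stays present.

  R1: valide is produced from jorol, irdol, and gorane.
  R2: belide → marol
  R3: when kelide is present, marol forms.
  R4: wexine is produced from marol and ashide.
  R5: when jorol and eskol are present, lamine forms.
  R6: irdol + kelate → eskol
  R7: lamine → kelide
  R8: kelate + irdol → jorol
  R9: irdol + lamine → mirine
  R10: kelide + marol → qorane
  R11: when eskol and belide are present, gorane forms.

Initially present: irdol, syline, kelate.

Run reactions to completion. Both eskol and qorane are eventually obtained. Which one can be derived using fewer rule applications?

eskol: irdol and kelate present → eskol forms (R6). [1 rule application]
qorane: irdol and kelate present → eskol forms (R6). kelate and irdol present → jorol forms (R8). jorol and eskol present → lamine forms (R5). lamine present → kelide forms (R7). kelide present → marol forms (R3). kelide and marol present → qorane forms (R10). [6 rule applications]
eskol needs fewer.

eskol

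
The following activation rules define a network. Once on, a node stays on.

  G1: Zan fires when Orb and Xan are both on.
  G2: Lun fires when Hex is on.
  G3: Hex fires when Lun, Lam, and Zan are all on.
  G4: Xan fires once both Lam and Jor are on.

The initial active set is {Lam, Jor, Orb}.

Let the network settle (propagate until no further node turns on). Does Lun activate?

Lun would need Hex (G2), but Hex never turns on.

No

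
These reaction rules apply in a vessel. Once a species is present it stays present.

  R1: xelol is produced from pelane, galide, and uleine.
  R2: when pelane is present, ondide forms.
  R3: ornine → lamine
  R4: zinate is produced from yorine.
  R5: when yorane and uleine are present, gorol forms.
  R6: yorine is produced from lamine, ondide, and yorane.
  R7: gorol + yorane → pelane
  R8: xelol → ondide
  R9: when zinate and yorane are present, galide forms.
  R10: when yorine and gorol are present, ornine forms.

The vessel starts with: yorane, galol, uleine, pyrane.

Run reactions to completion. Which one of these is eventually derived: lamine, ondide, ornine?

ondide

yorane and uleine present → gorol forms (R5).
gorol and yorane present → pelane forms (R7).
pelane present → ondide forms (R2).
ornine would need yorine and gorol (R10), but yorine never forms. lamine would need ornine (R3), but ornine never forms.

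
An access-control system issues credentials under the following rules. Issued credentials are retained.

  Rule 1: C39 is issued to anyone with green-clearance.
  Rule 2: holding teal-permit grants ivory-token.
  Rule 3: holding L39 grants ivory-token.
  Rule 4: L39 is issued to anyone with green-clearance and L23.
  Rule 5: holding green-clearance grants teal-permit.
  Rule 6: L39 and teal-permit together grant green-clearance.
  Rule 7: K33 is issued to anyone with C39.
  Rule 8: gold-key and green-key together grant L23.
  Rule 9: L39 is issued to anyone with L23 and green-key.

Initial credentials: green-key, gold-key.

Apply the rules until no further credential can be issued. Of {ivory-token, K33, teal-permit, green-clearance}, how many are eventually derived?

1

Holding gold-key and green-key grants L23 (Rule 8).
Holding L23 and green-key grants L39 (Rule 9).
Holding L39 grants ivory-token (Rule 3).
ivory-token: reached.
K33 would need C39 (Rule 7), but C39 is never granted.
teal-permit would need green-clearance (Rule 5), but green-clearance is never granted.
green-clearance would need L39 and teal-permit (Rule 6), but teal-permit is never granted.
Reached: ivory-token — 1 of the 4.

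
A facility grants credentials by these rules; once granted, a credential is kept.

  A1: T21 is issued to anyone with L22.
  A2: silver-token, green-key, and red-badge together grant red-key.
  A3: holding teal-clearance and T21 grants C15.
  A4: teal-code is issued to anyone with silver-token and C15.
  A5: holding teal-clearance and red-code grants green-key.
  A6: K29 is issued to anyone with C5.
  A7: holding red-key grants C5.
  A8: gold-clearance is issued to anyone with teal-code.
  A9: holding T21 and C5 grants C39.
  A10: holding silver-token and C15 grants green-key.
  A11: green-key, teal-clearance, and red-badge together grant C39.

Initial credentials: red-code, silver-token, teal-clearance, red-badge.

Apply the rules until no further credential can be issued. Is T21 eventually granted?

No

T21 would need L22 (A1), but L22 is never granted.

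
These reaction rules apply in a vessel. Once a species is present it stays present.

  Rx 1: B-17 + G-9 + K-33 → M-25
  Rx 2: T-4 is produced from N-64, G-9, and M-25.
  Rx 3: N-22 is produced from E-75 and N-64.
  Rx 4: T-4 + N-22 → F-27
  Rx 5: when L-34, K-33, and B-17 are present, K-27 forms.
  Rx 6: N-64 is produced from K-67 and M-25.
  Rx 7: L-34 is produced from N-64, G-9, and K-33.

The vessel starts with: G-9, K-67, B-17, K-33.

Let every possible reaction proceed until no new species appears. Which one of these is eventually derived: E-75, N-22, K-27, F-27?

K-27

B-17, G-9, and K-33 present → M-25 forms (Rx 1).
K-67 and M-25 present → N-64 forms (Rx 6).
N-64, G-9, and K-33 present → L-34 forms (Rx 7).
L-34, K-33, and B-17 present → K-27 forms (Rx 5).
F-27 would need T-4 and N-22 (Rx 4), but N-22 never forms. No rule produces E-75, and it is not given. N-22 would need E-75 and N-64 (Rx 3), but E-75 never forms.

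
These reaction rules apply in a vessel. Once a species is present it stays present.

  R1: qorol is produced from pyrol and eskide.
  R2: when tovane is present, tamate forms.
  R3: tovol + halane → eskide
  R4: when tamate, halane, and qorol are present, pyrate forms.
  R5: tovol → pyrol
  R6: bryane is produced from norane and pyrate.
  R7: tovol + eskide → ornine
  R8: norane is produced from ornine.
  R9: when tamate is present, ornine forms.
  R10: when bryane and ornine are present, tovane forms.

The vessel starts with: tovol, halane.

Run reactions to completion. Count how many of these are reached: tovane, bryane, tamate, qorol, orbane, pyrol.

tovol and halane present → eskide forms (R3).
tovol present → pyrol forms (R5).
pyrol and eskide present → qorol forms (R1).
tovane would need bryane and ornine (R10), but bryane never forms.
bryane would need norane and pyrate (R6), but pyrate never forms.
tamate would need tovane (R2), but tovane never forms.
qorol: reached.
No rule produces orbane, and it is not given.
pyrol: reached.
Reached: qorol and pyrol — 2 of the 6.

2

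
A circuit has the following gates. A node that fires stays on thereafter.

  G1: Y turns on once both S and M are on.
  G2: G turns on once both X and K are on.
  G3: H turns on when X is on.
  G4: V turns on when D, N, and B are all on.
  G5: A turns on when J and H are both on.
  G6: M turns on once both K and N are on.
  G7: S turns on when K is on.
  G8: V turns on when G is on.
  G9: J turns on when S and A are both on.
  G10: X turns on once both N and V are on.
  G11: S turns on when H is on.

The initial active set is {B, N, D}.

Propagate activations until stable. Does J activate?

J would need S and A (G9), but A never turns on.

No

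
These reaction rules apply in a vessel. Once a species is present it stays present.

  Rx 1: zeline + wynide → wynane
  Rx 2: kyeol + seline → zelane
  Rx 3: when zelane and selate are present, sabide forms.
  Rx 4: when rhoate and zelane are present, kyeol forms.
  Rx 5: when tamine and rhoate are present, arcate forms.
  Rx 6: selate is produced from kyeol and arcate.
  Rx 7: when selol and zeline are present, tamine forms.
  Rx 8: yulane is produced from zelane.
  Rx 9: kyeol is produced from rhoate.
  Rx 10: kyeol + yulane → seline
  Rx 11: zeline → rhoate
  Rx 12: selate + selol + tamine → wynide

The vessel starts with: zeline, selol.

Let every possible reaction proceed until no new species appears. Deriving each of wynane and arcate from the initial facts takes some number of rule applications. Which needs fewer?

arcate: zeline present → rhoate forms (Rx 11). selol and zeline present → tamine forms (Rx 7). tamine and rhoate present → arcate forms (Rx 5). [3 rule applications]
wynane: zeline present → rhoate forms (Rx 11). selol and zeline present → tamine forms (Rx 7). tamine and rhoate present → arcate forms (Rx 5). rhoate present → kyeol forms (Rx 9). kyeol and arcate present → selate forms (Rx 6). selate, selol, and tamine present → wynide forms (Rx 12). zeline and wynide present → wynane forms (Rx 1). [7 rule applications]
arcate needs fewer.

arcate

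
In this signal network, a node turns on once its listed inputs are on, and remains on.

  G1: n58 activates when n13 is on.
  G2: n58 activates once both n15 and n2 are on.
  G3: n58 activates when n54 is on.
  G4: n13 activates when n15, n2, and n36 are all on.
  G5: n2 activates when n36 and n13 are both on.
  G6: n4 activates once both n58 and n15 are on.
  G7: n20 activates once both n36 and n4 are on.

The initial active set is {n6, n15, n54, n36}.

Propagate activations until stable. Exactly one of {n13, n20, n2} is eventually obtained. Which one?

n20

n54 is on, so n58 activates (G3).
G6: n58 and n15 on → n4 on.
G7: n36 and n4 on → n20 on.
n2 would need n36 and n13 (G5), but n13 never turns on. n13 would need n15, n2, and n36 (G4), but n2 never turns on.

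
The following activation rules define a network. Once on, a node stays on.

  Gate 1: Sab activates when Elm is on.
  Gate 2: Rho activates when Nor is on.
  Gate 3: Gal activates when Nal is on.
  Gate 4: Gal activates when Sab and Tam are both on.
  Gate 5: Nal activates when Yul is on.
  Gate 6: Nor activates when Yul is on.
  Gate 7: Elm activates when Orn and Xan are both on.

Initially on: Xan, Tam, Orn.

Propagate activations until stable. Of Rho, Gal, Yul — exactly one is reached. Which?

Orn and Xan are on, so Elm activates (Gate 7).
Gate 1: Elm on → Sab on.
Sab and Tam are on, so Gal activates (Gate 4).
No rule produces Yul, and it is not given. Rho would need Nor (Gate 2), but Nor never turns on.

Gal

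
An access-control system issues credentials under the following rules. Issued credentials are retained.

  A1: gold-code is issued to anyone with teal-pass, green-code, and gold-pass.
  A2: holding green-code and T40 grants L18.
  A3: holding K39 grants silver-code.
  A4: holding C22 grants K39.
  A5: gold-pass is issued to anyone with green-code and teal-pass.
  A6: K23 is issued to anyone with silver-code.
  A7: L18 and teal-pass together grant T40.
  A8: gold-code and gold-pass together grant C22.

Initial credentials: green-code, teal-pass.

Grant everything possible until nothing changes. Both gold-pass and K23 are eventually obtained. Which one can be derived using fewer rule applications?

gold-pass: Holding green-code and teal-pass grants gold-pass (A5). [1 rule application]
K23: Holding green-code and teal-pass grants gold-pass (A5). Holding teal-pass, green-code, and gold-pass grants gold-code (A1). Holding gold-code and gold-pass grants C22 (A8). Holding C22 grants K39 (A4). Holding K39 grants silver-code (A3). Holding silver-code grants K23 (A6). [6 rule applications]
gold-pass needs fewer.

gold-pass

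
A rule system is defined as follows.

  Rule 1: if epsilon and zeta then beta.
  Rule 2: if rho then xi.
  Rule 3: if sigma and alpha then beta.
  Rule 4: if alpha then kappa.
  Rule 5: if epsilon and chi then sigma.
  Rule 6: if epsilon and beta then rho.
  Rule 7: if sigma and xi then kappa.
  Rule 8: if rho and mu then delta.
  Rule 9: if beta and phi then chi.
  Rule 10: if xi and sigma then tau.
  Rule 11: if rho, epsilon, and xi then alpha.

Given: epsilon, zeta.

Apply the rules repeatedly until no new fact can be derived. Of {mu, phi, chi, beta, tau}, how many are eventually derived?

1

epsilon and zeta hold, so beta follows (Rule 1).
No rule produces mu, and it is not given.
No rule produces phi, and it is not given.
chi would need beta and phi (Rule 9), but phi is never established.
beta: reached.
tau would need xi and sigma (Rule 10), but sigma is never established.
Reached: beta — 1 of the 5.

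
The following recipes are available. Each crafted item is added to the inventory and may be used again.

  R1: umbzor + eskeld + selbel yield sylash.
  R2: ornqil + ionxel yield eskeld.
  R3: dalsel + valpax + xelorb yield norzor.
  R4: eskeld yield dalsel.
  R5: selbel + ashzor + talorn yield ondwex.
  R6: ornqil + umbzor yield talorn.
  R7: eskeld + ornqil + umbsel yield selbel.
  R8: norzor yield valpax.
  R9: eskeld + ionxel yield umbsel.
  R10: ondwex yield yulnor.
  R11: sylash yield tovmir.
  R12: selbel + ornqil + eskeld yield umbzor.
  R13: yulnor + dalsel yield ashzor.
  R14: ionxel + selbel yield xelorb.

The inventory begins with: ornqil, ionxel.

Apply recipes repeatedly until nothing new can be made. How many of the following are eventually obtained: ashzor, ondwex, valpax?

0

ashzor would need yulnor and dalsel (R13), but yulnor is never obtained.
ondwex would need selbel, ashzor, and talorn (R5), but ashzor is never obtained.
valpax would need norzor (R8), but norzor is never obtained.
None of the 3 are reached.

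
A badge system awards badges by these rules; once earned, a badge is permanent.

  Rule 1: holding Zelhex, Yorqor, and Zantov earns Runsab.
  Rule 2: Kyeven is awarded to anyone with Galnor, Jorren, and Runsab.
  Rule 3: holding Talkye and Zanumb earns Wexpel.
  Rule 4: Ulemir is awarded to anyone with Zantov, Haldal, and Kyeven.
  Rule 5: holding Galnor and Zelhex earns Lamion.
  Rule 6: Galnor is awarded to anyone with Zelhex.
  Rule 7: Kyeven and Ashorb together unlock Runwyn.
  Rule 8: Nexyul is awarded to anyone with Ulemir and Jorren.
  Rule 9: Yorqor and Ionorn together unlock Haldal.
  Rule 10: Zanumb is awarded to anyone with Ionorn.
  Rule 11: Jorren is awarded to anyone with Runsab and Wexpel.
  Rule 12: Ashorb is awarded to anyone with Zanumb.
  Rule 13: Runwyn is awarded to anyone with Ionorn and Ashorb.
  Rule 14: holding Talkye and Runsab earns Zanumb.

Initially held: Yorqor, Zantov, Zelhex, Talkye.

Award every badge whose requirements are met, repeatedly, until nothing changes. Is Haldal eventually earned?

No

Haldal would need Yorqor and Ionorn (Rule 9), but Ionorn is never earned.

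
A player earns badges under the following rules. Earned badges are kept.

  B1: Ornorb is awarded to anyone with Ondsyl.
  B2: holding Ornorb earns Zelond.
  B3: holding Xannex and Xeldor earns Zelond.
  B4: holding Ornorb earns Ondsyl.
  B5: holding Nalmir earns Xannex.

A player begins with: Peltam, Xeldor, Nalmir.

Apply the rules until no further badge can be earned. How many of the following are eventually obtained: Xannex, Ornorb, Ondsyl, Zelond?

With Nalmir, Xannex is earned (B5).
With Xannex and Xeldor, Zelond is earned (B3).
Xannex: reached.
Ornorb would need Ondsyl (B1), but Ondsyl is never earned.
Ondsyl would need Ornorb (B4), but Ornorb is never earned.
Zelond: reached.
Reached: Xannex and Zelond — 2 of the 4.

2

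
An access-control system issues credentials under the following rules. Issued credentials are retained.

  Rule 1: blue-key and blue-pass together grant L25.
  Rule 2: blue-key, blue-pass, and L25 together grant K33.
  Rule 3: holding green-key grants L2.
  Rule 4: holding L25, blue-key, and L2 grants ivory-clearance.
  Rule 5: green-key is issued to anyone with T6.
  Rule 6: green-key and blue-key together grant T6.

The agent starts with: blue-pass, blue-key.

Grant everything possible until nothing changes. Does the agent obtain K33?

Yes

Holding blue-key and blue-pass grants L25 (Rule 1).
Holding blue-key, blue-pass, and L25 grants K33 (Rule 2).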